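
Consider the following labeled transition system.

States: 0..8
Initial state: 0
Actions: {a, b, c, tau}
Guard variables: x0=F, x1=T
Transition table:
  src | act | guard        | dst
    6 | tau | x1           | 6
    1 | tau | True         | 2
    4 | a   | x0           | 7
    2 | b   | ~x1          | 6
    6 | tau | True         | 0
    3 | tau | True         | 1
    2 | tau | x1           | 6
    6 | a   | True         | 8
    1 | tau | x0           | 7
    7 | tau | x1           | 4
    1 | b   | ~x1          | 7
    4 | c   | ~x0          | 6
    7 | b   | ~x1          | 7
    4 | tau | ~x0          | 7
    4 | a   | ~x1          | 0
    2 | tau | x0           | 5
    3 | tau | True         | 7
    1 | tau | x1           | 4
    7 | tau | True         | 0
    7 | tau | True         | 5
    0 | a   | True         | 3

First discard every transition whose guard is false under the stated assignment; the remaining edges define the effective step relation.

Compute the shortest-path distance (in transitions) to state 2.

Breadth-first toward 2:
  L0 = {0}
  L1 = {3}
  L2 = {1,7}
  L3 = {2,4,5}
2 enters at depth 3; path a·tau·tau

Answer: 3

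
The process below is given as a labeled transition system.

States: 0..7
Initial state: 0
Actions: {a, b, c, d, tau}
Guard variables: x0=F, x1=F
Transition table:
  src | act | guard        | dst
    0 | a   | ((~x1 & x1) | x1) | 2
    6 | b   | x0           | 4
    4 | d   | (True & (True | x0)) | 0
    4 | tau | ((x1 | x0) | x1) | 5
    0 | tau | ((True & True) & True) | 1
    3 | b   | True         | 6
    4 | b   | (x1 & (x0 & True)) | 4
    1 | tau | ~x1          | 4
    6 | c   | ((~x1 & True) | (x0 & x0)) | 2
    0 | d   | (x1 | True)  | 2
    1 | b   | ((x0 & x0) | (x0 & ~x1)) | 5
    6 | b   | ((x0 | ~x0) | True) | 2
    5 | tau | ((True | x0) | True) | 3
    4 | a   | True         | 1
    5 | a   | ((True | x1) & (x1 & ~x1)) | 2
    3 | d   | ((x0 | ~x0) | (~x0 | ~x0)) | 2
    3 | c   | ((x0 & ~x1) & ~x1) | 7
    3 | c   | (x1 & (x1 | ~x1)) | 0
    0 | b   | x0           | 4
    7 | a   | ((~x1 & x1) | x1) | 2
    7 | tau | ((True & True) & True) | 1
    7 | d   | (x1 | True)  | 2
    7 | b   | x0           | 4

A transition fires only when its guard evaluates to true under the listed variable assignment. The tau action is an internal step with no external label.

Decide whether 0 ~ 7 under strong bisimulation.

Answer: BISIMILAR

Trace:
Bisimulation quotient by refinement:
  π0 = {{0,1,2,3,4,5,6,7}}
  π1 = {{0,7},{1,5},{2},{3},{4},{6}}
  π2 = {{0,7},{1},{2},{3},{4},{5},{6}}
stable after 3 split(s): 7 block(s)
[0]={0,7}  [7]={0,7}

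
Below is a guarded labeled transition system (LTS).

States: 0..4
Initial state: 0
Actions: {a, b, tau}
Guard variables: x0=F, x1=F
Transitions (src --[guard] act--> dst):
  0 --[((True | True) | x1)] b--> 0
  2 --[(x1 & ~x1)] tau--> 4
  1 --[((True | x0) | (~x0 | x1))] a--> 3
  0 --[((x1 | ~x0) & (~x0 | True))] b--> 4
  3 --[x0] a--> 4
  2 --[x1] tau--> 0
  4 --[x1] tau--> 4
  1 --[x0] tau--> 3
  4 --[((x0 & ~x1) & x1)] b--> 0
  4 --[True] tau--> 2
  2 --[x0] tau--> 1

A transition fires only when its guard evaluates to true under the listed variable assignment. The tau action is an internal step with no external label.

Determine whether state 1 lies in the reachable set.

Answer: UNREACHABLE

Working:
4 transition(s) survive guard evaluation.
depth 0: {0}
depth 1: {4}  total {0,4}
depth 2: {2}  total {0,2,4}
Reachable = {0,2,4}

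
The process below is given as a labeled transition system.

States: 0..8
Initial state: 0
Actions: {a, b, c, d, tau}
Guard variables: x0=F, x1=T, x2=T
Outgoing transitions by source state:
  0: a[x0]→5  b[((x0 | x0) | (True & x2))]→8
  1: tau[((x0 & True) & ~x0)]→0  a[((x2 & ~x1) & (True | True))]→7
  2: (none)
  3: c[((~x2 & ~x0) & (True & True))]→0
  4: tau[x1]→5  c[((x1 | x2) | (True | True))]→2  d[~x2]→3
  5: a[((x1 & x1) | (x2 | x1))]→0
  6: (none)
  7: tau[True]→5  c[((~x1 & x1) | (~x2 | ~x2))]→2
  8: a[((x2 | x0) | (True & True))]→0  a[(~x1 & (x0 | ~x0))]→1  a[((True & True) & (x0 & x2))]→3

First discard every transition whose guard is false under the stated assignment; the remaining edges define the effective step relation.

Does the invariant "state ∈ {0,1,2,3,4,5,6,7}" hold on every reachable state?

Inv-set: {0,1,2,3,4,5,6,7}
Reach set: {0,8}
  0: ✓
  8: outside
reach 8 via b — violates

Answer: INVARIANT VIOLATED at state 8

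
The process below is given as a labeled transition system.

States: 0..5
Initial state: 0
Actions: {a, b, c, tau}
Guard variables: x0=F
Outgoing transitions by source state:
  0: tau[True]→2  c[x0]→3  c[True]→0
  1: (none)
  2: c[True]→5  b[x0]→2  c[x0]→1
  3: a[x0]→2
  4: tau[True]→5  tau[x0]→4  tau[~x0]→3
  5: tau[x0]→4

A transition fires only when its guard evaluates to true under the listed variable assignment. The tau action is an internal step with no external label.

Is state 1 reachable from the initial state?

Answer: UNREACHABLE

Trace:
5 transition(s) survive guard evaluation.
depth 0: {0}
depth 1: {2}  now seen {0,2}
depth 2: {5}  now seen {0,2,5}
R = {0,2,5}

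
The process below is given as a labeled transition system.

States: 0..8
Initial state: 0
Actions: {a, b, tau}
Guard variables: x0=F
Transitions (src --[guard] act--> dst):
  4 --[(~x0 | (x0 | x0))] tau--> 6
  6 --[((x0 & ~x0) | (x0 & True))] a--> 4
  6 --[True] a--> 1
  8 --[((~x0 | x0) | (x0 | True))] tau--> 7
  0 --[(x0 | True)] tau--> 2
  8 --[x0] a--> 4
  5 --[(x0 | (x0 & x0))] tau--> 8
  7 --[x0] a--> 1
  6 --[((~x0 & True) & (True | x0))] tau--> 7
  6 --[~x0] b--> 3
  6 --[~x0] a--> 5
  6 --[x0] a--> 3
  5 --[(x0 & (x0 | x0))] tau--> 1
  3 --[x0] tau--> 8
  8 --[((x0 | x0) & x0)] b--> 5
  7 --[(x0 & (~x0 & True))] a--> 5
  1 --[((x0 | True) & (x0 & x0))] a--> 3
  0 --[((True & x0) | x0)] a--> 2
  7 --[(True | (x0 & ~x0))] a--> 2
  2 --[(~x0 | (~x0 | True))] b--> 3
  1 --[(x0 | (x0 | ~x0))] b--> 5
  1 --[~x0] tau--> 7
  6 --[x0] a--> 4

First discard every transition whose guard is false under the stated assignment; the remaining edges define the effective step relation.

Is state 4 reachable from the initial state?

11 transition(s) survive guard evaluation.
Layer 0: {0}
Layer 1: {2}  cumulative {0,2}
Layer 2: {3}  cumulative {0,2,3}
Reachable = {0,2,3}

Answer: UNREACHABLE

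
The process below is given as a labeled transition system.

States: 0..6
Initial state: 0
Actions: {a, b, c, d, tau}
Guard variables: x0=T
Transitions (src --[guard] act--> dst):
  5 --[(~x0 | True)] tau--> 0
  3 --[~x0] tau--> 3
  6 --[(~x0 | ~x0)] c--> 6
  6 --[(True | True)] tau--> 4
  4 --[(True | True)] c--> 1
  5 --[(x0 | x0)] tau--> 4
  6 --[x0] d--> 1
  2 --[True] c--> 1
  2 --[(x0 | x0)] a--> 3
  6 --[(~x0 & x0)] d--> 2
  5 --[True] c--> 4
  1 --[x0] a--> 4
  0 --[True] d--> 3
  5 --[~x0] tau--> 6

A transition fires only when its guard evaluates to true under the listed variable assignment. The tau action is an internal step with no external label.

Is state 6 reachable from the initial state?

Guard filter leaves 10 enabled edge(s).
Layer 0: {0}
Layer 1: {3}  now seen {0,3}
Reach set: {0,3}

Answer: UNREACHABLE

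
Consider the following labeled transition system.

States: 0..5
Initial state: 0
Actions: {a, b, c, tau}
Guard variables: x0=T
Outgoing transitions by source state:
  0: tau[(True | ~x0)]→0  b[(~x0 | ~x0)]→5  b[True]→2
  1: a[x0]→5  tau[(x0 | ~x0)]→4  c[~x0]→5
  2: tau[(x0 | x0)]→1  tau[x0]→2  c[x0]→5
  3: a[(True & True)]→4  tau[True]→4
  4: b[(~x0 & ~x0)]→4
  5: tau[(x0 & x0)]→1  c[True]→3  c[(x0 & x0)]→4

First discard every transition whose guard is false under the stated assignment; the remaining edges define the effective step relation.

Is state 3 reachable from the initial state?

12 transition(s) survive guard evaluation.
L0 = {0}
L1 = {2}  now seen {0,2}
L2 = {1,5}  now seen {0,1,2,5}
L3 = {3,4}  now seen {0,1,2,3,4,5}
Reach set: {0,1,2,3,4,5}
Path to 3: b·c·c

Answer: REACHABLE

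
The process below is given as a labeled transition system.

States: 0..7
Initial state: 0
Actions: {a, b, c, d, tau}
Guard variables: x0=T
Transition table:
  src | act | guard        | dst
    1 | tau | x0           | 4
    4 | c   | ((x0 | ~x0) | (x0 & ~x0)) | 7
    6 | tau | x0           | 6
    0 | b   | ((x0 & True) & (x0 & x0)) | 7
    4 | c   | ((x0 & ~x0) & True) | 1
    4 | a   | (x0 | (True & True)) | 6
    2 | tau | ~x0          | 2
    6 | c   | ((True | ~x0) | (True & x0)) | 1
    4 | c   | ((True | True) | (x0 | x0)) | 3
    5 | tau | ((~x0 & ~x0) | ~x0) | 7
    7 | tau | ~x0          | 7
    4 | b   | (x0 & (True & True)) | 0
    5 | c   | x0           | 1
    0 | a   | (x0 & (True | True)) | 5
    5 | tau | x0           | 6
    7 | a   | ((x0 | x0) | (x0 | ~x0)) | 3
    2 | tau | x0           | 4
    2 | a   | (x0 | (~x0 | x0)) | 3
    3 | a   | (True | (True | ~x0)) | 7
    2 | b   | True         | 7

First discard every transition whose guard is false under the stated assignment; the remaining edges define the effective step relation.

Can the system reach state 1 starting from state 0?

Answer: REACHABLE

Trace:
After dropping false guards: 16 live edges.
L0 = {0}
L1 = {5,7}  now seen {0,5,7}
L2 = {1,3,6}  now seen {0,1,3,5,6,7}
L3 = {4}  now seen {0,1,3,4,5,6,7}
Reachable = {0,1,3,4,5,6,7}
Path to 1: a·c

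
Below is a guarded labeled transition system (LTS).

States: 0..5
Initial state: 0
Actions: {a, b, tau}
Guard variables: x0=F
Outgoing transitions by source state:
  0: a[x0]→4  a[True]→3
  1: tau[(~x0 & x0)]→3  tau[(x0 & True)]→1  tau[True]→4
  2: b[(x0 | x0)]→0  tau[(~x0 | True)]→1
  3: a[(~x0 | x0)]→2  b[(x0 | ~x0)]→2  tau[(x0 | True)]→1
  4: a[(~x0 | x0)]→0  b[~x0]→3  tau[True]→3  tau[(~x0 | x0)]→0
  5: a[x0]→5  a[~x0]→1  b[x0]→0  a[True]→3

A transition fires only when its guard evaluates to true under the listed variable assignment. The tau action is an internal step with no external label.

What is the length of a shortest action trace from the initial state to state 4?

Answer: 3

Working:
Layered search for 4:
  depth 0: {0}
  depth 1: {3}
  depth 2: {1,2}
  depth 3: {4}
depth(4)=3, e.g. a·tau·tau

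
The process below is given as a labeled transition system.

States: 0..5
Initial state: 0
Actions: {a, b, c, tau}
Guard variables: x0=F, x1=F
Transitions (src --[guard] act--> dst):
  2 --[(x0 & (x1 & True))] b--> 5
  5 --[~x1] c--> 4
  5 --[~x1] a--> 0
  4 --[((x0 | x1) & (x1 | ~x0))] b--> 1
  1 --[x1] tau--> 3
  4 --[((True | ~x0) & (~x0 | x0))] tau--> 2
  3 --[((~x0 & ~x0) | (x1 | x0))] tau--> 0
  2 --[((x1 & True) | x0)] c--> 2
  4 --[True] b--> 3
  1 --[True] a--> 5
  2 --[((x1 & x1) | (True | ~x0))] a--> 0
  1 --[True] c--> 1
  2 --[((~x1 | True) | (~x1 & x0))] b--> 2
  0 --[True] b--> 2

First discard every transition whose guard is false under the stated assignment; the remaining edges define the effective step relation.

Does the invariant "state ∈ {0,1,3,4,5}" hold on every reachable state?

Answer: INVARIANT VIOLATED at state 2

Trace:
Inv-set: {0,1,3,4,5}
Reachable = {0,2}
  0: ok
  2: VIOLATES
reach 2 via b — violates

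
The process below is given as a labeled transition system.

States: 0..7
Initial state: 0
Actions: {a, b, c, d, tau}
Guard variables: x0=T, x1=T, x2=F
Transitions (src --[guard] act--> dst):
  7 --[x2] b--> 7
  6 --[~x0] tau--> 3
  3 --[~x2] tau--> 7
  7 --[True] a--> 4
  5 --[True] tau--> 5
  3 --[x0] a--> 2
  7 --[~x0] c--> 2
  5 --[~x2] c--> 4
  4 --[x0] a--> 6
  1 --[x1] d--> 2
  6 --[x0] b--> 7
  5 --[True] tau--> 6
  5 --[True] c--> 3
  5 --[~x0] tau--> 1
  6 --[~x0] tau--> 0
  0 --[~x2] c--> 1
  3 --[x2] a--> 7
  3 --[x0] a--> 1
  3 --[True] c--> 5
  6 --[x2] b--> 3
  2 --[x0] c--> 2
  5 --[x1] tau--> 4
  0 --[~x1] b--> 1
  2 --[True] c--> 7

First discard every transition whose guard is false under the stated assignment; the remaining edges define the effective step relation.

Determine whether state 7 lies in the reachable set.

After dropping false guards: 16 live edges.
depth 0: {0}
depth 1: {1}  cumulative {0,1}
depth 2: {2}  cumulative {0,1,2}
depth 3: {7}  cumulative {0,1,2,7}
depth 4: {4}  cumulative {0,1,2,4,7}
depth 5: {6}  cumulative {0,1,2,4,6,7}
Reachable = {0,1,2,4,6,7}
witness 7: c·d·c

Answer: REACHABLE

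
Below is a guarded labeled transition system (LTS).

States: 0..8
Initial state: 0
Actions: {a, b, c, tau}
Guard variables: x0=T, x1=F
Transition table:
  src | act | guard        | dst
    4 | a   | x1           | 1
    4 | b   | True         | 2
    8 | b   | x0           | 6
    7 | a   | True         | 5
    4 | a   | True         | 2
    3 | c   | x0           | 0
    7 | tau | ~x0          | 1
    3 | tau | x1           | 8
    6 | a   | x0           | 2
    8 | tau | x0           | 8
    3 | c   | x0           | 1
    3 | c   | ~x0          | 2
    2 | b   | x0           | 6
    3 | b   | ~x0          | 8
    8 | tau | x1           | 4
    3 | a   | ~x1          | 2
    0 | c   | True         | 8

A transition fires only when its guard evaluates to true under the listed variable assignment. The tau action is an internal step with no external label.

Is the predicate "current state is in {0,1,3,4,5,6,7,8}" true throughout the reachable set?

Answer: INVARIANT VIOLATED at state 2

Analysis:
Allowed set {0,1,3,4,5,6,7,8}
Reachable = {0,2,6,8}
  0: ✓
  2: ✗ unsafe
  6: ✓
  8: ✓
witness against invariant: c·b·a → 2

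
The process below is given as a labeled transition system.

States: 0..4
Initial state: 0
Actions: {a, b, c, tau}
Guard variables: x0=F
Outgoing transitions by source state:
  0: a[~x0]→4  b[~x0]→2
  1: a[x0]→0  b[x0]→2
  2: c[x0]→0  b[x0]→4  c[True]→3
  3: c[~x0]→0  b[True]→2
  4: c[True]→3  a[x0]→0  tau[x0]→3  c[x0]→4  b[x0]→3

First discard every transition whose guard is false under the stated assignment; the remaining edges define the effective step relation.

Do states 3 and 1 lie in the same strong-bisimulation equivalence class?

Answer: NOT BISIMILAR

Working:
Refine partition for ~:
  π0 = {{0,1,2,3,4}}
  π1 = {{0},{1},{2,4},{3}}
stable after 2 split(s): 4 block(s)
[3]={3}  [1]={1}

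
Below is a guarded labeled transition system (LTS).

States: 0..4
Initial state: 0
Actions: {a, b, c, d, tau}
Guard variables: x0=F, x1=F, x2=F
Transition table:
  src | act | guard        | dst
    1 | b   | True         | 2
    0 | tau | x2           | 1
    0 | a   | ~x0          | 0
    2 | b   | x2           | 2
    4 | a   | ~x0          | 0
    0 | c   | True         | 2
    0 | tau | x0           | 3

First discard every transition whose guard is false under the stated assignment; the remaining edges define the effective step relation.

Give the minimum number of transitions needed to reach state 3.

Answer: UNREACHABLE

Working:
Layered search for 3:
  depth 0: {0}
  depth 1: {2}
3 never appears.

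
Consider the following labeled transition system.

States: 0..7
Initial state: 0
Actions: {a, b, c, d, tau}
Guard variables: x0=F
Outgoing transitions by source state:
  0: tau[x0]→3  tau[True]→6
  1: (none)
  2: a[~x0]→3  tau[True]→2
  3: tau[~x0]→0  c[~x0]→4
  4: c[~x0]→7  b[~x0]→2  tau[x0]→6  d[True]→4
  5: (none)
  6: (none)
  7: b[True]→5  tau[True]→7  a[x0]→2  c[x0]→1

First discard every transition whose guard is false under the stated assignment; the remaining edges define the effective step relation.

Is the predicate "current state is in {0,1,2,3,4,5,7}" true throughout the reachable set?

Safe = {0,1,2,3,4,5,7}
Reach set: {0,6}
  0: ✓
  6: ✗ unsafe
witness against invariant: tau → 6

Answer: INVARIANT VIOLATED at state 6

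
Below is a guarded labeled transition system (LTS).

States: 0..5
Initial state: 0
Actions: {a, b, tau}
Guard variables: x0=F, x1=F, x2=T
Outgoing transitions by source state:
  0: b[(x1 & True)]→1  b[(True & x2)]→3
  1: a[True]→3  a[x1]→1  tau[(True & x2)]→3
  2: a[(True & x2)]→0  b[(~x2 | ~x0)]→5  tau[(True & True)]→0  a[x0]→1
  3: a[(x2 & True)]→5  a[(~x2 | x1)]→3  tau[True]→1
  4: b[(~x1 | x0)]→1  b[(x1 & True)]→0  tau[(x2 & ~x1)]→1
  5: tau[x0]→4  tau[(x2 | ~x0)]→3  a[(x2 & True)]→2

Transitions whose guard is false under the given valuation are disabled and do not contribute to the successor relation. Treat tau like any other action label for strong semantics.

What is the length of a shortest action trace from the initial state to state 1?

Answer: 2

Working:
BFS to 1:
  Layer 0: {0}
  Layer 1: {3}
  Layer 2: {1,5}
depth(1)=2, e.g. b·tau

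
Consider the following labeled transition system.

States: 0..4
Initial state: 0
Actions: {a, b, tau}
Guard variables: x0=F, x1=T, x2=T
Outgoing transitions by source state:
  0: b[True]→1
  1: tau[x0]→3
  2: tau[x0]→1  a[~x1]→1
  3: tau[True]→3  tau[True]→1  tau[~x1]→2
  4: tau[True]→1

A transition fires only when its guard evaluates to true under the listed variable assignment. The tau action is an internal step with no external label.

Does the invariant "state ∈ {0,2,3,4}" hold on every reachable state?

Inv-set: {0,2,3,4}
R = {0,1}
  0: ok
  1: VIOLATES
counterexample path to 1: b

Answer: INVARIANT VIOLATED at state 1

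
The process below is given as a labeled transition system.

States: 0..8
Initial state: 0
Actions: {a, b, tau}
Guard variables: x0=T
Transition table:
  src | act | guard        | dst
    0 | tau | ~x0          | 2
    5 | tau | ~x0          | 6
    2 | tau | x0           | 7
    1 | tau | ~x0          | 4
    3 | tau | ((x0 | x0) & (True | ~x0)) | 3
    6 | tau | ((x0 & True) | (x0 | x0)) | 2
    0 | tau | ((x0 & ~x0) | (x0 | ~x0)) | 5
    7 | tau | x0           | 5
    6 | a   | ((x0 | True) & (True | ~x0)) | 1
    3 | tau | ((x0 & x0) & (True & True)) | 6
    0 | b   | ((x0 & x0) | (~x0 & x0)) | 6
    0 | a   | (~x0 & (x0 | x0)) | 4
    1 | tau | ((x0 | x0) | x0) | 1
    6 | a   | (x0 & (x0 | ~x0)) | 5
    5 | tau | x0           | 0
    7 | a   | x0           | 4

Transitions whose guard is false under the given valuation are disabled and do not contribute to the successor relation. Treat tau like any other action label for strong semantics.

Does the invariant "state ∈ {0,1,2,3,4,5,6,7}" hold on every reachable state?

Answer: INVARIANT HOLDS

Analysis:
Allowed set {0,1,2,3,4,5,6,7}
R = {0,1,2,4,5,6,7}
  0: safe
  1: safe
  2: safe
  4: safe
  5: safe
  6: safe
  7: safe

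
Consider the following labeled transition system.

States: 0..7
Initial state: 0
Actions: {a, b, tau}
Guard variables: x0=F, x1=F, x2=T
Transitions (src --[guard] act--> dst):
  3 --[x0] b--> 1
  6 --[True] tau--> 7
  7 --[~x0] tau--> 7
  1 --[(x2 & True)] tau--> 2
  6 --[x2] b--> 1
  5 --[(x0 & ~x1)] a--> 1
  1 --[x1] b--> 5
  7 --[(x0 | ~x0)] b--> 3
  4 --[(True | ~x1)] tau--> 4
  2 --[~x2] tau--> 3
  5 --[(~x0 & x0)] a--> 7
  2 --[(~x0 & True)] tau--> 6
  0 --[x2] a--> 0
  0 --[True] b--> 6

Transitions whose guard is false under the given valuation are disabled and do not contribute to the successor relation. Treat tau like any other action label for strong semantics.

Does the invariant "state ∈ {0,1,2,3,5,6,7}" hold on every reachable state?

Allowed set {0,1,2,3,5,6,7}
Reach set: {0,1,2,3,6,7}
  0: ok
  1: ok
  2: ok
  3: ok
  6: ok
  7: ok

Answer: INVARIANT HOLDS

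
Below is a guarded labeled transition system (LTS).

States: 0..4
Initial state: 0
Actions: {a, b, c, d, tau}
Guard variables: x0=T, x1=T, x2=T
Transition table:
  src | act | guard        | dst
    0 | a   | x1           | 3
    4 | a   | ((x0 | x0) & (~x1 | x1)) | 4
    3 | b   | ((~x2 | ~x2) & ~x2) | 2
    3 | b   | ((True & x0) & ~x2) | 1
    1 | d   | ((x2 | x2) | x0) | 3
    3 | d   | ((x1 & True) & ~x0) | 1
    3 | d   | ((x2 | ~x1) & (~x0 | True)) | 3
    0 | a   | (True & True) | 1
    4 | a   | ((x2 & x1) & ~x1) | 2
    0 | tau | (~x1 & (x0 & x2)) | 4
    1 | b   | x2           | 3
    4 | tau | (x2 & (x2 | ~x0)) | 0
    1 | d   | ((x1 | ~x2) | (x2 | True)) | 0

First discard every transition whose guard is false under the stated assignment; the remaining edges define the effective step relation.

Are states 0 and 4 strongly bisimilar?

Answer: NOT BISIMILAR

Analysis:
Refine partition for ~:
  P[0] = {{0,1,2,3,4}}
  P[1] = {{0},{1},{2},{3},{4}}
stable after 2 split(s): 5 block(s)
[0]={0}  [4]={4}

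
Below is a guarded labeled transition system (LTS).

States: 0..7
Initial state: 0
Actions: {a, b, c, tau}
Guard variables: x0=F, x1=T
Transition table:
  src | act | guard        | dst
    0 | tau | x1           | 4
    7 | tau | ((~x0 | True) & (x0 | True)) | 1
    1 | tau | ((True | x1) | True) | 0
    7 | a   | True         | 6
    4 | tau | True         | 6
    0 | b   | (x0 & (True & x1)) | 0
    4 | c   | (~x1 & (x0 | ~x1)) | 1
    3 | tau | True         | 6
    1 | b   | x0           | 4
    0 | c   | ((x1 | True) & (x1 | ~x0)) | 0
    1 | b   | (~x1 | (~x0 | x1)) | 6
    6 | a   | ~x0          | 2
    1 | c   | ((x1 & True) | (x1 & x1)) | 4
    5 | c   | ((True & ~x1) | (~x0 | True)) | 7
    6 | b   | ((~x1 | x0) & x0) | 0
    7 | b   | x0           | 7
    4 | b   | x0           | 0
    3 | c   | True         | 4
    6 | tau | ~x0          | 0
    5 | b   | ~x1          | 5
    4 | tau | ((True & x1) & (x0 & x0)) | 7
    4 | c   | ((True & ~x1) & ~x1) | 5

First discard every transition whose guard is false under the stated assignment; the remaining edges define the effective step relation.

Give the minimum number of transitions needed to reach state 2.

Breadth-first toward 2:
  L0 = {0}
  L1 = {4}
  L2 = {6}
  L3 = {2}
2 enters at depth 3; path tau·tau·a

Answer: 3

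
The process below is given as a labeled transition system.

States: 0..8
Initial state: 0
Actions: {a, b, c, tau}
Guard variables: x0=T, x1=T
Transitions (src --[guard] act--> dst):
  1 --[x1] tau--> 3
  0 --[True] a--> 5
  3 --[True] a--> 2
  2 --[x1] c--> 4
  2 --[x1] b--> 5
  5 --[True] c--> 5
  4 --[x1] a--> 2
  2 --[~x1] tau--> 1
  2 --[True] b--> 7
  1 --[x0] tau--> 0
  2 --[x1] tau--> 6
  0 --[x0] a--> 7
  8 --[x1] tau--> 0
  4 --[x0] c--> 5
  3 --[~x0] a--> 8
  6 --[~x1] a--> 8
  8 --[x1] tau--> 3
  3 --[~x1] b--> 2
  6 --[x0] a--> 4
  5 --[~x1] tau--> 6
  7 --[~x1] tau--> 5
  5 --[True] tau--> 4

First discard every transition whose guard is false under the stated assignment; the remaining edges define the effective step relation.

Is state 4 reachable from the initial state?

Answer: REACHABLE

Analysis:
16 transition(s) survive guard evaluation.
Layer 0: {0}
Layer 1: {5,7}  cumulative {0,5,7}
Layer 2: {4}  cumulative {0,4,5,7}
Layer 3: {2}  cumulative {0,2,4,5,7}
Layer 4: {6}  cumulative {0,2,4,5,6,7}
R = {0,2,4,5,6,7}
Path to 4: a·tau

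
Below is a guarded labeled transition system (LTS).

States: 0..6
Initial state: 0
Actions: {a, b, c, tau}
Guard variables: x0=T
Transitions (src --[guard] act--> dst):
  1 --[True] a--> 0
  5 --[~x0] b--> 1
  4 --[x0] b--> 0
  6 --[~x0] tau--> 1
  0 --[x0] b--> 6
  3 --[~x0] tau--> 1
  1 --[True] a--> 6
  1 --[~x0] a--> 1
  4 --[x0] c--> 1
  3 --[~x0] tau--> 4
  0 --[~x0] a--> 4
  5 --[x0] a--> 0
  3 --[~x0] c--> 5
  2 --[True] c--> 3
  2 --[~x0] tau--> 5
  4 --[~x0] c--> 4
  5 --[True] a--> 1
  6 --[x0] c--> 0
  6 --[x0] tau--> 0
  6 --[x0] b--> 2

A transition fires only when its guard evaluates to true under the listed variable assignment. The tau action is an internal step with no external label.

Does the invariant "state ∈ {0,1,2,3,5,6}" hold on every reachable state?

Safe = {0,1,2,3,5,6}
Reach set: {0,2,3,6}
  0: safe
  2: safe
  3: safe
  6: safe

Answer: INVARIANT HOLDS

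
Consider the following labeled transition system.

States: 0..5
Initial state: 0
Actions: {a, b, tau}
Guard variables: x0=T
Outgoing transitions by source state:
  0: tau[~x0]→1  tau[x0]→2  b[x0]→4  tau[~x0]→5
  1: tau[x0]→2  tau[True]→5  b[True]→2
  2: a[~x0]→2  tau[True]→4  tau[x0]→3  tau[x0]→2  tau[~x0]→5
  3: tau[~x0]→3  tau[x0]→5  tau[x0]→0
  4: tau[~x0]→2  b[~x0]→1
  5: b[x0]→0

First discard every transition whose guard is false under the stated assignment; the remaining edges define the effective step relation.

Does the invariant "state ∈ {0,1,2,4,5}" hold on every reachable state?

Allowed set {0,1,2,4,5}
Reachable = {0,2,3,4,5}
  0: safe
  2: safe
  3: outside
  4: safe
  5: safe
counterexample path to 3: tau·tau

Answer: INVARIANT VIOLATED at state 3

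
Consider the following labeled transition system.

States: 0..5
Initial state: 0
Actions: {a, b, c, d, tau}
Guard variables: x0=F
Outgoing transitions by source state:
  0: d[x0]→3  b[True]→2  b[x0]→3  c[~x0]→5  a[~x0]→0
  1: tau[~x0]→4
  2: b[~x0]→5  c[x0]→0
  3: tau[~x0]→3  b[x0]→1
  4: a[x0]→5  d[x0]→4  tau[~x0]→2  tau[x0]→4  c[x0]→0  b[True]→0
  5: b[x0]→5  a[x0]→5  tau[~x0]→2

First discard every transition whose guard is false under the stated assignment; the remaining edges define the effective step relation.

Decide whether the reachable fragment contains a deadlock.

Reach set: {0,2,5}
  0: a→0  b→2  c→5  [deg 3]
  2: b→5  [deg 1]
  5: tau→2  [deg 1]

Answer: DEADLOCK-FREE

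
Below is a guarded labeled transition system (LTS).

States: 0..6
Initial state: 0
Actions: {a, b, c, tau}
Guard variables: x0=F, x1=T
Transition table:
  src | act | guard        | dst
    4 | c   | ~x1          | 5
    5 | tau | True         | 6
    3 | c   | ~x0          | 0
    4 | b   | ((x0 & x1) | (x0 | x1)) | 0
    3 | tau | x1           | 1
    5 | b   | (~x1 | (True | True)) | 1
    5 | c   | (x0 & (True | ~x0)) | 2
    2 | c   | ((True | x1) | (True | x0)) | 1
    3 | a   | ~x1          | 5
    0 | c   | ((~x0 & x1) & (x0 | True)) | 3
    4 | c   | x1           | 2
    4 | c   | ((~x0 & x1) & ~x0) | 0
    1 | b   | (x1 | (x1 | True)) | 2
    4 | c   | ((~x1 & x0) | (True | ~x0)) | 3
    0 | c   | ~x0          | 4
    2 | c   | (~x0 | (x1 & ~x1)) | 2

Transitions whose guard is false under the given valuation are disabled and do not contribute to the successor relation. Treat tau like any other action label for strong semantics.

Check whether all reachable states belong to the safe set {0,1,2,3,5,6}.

Inv-set: {0,1,2,3,5,6}
R = {0,1,2,3,4}
  0: ok
  1: ok
  2: ok
  3: ok
  4: outside
counterexample path to 4: c

Answer: INVARIANT VIOLATED at state 4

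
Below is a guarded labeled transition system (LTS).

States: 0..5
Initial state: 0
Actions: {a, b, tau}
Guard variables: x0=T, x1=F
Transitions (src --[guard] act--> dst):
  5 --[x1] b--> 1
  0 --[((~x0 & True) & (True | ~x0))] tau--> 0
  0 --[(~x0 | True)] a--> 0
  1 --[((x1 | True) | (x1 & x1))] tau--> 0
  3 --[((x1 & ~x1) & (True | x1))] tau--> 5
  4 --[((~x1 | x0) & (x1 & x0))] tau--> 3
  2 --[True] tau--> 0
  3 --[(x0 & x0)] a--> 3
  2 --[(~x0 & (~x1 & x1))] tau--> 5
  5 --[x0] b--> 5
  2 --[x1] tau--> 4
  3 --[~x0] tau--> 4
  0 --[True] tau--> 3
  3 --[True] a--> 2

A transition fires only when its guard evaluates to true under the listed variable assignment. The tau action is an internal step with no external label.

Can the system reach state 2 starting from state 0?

After dropping false guards: 7 live edges.
Layer 0: {0}
Layer 1: {3}  total {0,3}
Layer 2: {2}  total {0,2,3}
Reach set: {0,2,3}
trace reaching 2: tau·a

Answer: REACHABLE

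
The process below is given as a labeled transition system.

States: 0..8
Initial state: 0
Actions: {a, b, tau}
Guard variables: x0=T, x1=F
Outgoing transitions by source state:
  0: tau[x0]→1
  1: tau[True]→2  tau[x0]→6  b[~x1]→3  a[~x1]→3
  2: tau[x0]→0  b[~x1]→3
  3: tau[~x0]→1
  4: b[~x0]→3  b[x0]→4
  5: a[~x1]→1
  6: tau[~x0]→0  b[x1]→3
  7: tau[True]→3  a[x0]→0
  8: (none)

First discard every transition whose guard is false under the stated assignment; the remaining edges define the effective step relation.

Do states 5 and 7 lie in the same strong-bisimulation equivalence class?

Answer: NOT BISIMILAR

Working:
Bisimulation quotient by refinement:
  π0 = {{0,1,2,3,4,5,6,7,8}}
  π1 = {{0},{1},{2},{3,6,8},{4},{5},{7}}
stable after 2 split(s): 7 block(s)
class of 5: {5}; class of 7: {7}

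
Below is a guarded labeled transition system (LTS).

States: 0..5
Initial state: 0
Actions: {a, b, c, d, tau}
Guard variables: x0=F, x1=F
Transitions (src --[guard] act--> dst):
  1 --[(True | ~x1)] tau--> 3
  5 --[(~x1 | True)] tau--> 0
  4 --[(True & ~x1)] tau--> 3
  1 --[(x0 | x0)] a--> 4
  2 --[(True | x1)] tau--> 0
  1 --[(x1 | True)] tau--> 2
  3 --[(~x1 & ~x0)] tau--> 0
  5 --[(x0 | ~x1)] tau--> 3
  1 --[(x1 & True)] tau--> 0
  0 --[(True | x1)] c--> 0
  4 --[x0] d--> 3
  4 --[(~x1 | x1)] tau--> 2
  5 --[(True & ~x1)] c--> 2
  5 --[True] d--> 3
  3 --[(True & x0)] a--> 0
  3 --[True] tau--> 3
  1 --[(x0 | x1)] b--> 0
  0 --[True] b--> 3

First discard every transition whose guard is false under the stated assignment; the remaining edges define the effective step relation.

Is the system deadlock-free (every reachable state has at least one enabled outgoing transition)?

Reachable = {0,3}
  0: b→3  c→0  [2 exit(s)]
  3: tau→0  tau→3  [2 exit(s)]

Answer: DEADLOCK-FREE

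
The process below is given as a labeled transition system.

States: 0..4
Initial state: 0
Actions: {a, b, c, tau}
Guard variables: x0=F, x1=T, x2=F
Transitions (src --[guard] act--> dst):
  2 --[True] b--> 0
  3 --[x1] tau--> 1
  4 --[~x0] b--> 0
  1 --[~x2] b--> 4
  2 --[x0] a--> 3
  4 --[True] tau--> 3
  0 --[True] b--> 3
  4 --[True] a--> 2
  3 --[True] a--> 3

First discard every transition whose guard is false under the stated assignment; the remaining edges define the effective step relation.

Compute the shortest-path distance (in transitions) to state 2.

Breadth-first toward 2:
  depth 0: {0}
  depth 1: {3}
  depth 2: {1}
  depth 3: {4}
  depth 4: {2}
depth(2)=4, e.g. b·tau·b·a

Answer: 4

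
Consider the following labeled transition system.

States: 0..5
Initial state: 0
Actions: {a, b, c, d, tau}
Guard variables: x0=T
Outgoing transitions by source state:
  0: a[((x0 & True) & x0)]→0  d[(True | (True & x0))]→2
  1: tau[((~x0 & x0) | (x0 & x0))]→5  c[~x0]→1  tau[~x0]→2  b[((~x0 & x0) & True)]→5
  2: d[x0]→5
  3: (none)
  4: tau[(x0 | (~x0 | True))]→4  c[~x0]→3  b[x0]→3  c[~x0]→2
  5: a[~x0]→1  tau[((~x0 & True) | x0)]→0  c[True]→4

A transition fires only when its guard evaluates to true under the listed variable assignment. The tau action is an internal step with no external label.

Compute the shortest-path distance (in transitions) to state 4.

Answer: 3

Trace:
Breadth-first toward 4:
  L0 = {0}
  L1 = {2}
  L2 = {5}
  L3 = {4}
4 enters at depth 3; path d·d·c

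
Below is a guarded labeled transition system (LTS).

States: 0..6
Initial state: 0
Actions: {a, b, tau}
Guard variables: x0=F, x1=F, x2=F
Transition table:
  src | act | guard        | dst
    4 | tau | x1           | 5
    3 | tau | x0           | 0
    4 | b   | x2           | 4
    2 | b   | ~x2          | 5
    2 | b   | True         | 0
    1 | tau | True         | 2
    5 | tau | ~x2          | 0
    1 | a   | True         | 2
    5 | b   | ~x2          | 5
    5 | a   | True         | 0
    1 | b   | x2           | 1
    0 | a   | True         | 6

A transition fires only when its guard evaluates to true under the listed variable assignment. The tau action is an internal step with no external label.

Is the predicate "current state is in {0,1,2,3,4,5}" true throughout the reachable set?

Answer: INVARIANT VIOLATED at state 6

Working:
Allowed set {0,1,2,3,4,5}
Reach set: {0,6}
  0: ok
  6: VIOLATES
reach 6 via a — violates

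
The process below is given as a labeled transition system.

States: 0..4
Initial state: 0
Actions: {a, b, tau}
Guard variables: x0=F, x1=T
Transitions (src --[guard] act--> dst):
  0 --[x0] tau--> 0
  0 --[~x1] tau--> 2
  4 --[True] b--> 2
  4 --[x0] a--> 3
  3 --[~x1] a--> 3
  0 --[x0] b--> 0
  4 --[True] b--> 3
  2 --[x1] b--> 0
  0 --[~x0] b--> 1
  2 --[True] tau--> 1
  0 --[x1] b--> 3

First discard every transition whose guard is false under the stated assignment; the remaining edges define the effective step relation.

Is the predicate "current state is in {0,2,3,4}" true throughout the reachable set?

Answer: INVARIANT VIOLATED at state 1

Analysis:
Inv-set: {0,2,3,4}
Reach set: {0,1,3}
  0: ✓
  1: VIOLATES
  3: ✓
counterexample path to 1: b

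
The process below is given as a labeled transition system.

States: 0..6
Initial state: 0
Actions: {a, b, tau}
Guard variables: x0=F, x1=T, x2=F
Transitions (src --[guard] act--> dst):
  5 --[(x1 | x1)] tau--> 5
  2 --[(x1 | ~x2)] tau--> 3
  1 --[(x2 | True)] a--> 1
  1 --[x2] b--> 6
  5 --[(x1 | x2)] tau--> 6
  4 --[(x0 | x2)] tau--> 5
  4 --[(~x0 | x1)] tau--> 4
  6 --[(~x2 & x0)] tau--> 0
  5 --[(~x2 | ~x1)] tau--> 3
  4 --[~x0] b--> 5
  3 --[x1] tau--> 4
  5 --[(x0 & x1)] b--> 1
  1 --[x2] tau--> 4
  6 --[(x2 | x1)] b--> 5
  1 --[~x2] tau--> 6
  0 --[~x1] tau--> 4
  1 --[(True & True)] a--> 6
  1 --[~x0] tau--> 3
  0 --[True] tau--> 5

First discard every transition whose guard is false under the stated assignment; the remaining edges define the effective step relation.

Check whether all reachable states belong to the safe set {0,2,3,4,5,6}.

Answer: INVARIANT HOLDS

Analysis:
Safe = {0,2,3,4,5,6}
Reach set: {0,3,4,5,6}
  0: ✓
  3: ✓
  4: ✓
  5: ✓
  6: ✓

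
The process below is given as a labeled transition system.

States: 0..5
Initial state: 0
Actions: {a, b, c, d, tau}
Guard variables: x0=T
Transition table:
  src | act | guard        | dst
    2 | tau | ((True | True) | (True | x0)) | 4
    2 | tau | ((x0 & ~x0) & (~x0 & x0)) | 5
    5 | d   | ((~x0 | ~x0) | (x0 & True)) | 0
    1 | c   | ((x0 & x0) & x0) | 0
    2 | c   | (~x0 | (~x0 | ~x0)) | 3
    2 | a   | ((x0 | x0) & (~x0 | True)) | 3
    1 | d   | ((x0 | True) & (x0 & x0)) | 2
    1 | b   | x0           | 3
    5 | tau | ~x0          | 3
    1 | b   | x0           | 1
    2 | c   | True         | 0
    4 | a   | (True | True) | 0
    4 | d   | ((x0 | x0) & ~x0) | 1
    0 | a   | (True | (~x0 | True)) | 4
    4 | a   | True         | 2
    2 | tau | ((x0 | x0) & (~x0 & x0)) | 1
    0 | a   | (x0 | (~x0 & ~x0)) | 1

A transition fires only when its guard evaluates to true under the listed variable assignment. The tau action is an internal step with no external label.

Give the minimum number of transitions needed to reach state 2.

Layered search for 2:
  depth 0: {0}
  depth 1: {1,4}
  depth 2: {2,3}
depth(2)=2, e.g. a·d

Answer: 2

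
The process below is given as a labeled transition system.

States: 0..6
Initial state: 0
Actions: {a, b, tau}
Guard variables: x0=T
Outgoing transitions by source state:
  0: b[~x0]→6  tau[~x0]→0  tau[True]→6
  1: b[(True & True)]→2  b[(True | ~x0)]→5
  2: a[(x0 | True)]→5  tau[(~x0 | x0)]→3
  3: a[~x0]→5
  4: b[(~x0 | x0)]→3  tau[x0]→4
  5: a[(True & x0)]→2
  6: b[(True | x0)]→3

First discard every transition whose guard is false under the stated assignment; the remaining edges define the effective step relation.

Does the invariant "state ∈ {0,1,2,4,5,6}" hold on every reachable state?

Answer: INVARIANT VIOLATED at state 3

Trace:
Safe = {0,1,2,4,5,6}
Reachable = {0,3,6}
  0: safe
  3: outside
  6: safe
witness against invariant: tau·b → 3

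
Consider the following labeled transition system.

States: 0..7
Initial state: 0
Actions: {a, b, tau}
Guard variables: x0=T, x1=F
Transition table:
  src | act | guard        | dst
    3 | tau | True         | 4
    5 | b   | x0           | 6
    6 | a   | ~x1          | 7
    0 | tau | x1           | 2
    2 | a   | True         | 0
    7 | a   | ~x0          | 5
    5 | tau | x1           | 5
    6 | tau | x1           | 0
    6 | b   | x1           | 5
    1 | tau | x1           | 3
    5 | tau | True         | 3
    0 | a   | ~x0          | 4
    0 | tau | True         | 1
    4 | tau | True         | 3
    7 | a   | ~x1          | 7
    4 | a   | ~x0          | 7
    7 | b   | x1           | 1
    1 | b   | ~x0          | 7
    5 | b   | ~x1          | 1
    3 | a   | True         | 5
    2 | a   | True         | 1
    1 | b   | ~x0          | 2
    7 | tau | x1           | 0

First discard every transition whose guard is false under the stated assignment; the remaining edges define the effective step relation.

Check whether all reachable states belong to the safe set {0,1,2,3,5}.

Safe = {0,1,2,3,5}
R = {0,1}
  0: ok
  1: ok

Answer: INVARIANT HOLDS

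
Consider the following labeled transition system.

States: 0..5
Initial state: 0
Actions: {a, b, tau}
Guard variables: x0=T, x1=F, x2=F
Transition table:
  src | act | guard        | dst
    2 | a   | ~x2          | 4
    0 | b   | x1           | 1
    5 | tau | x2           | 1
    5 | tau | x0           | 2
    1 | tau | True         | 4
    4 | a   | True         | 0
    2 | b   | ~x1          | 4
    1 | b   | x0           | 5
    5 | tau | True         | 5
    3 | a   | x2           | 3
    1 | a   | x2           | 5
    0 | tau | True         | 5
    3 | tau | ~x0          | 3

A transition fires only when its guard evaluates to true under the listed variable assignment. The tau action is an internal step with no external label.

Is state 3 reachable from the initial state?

Answer: UNREACHABLE

Working:
After dropping false guards: 8 live edges.
L0 = {0}
L1 = {5}  now seen {0,5}
L2 = {2}  now seen {0,2,5}
L3 = {4}  now seen {0,2,4,5}
Reachable = {0,2,4,5}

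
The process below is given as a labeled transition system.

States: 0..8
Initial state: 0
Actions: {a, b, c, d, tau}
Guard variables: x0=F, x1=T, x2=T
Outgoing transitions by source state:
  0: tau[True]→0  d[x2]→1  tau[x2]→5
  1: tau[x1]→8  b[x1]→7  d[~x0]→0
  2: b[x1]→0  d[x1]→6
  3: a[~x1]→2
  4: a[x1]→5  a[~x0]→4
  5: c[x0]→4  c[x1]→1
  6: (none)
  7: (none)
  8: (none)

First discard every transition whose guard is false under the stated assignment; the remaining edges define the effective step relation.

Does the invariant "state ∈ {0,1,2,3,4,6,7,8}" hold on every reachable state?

Answer: INVARIANT VIOLATED at state 5

Analysis:
Inv-set: {0,1,2,3,4,6,7,8}
Reach set: {0,1,5,7,8}
  0: ✓
  1: ✓
  5: outside
  7: ✓
  8: ✓
witness against invariant: tau → 5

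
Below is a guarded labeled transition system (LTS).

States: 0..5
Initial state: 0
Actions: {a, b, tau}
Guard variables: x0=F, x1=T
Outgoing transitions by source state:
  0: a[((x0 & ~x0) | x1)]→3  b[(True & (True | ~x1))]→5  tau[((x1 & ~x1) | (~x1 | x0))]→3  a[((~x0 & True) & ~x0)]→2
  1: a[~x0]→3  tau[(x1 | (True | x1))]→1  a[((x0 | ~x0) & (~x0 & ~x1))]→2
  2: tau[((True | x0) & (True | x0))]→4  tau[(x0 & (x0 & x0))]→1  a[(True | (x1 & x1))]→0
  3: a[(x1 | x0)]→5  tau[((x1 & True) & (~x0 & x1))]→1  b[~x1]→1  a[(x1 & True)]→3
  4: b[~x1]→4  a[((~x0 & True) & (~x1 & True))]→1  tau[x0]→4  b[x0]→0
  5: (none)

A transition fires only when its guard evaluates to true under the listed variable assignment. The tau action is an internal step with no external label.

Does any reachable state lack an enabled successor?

Answer: DEADLOCK at state 4

Working:
R = {0,1,2,3,4,5}
  0: a→2  a→3  b→5  [3 out]
  1: a→3  tau→1  [2 out]
  2: a→0  tau→4  [2 out]
  3: a→3  a→5  tau→1  [3 out]
  4: ∅  [deadlock]
  5: ∅  [deadlock]
trace reaching 4: a·tau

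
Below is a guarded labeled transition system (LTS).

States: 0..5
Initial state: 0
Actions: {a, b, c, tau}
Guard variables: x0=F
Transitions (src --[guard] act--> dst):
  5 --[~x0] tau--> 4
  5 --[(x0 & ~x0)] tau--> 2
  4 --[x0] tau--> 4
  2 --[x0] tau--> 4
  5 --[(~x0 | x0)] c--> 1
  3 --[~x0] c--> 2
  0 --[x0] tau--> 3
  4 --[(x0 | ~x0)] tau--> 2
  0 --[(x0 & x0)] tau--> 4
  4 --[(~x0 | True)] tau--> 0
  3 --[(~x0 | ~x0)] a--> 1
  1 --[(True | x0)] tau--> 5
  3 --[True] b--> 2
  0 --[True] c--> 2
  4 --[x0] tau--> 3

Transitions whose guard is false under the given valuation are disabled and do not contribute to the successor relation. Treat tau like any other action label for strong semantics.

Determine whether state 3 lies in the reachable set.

9 transition(s) survive guard evaluation.
Layer 0: {0}
Layer 1: {2}  cumulative {0,2}
R = {0,2}

Answer: UNREACHABLE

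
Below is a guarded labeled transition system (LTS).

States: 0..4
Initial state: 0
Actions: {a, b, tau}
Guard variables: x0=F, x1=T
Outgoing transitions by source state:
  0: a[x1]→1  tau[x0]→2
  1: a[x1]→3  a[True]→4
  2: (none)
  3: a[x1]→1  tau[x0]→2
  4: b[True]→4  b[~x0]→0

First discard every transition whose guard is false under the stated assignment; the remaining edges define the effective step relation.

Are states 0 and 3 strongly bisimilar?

Compute ~ classes (split until stable):
  P[0] = {{0,1,2,3,4}}
  P[1] = {{0,1,3},{2},{4}}
  P[2] = {{0,3},{1},{2},{4}}
4 equivalence class(es) (converged in 3)
class of 0: {0,3}; class of 3: {0,3}

Answer: BISIMILAR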